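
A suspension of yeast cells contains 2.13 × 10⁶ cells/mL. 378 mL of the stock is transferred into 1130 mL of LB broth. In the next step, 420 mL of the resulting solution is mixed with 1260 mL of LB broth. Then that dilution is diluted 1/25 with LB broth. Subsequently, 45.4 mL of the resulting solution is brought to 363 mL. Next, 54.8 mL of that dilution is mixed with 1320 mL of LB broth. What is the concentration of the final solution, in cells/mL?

26.6 cells/mL

Overall dilution factor = 3.989 × 4 × 25 × 7.996 × 25.09 = 8.00 × 10⁴.
2.13 × 10⁶ cells/mL / 8.00 × 10⁴ = 26.6 cells/mL.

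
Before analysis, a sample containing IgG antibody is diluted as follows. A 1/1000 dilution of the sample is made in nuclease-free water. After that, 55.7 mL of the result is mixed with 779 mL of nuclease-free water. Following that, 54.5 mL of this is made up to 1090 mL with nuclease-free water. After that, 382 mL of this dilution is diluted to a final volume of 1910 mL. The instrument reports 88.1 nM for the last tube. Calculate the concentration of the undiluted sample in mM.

Overall dilution factor = 1000 × 14.99 × 20 × 5 = 1.50 × 10⁶.
Original = 88.1 nM × 1.50 × 10⁶ = 1.32 × 10⁸ nM = 132 mM.

132 mM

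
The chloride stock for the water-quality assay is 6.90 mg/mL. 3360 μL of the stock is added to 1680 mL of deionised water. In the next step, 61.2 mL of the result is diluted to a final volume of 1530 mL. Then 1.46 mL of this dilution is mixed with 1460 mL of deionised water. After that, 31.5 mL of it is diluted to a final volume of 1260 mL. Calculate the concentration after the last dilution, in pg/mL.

Overall dilution factor = 501 × 25 × 1001 × 40 = 5.02 × 10⁸.
6.90 mg/mL / 5.02 × 10⁸ = 1.38 × 10⁻⁸ mg/mL = 13.8 pg/mL.

13.8 pg/mL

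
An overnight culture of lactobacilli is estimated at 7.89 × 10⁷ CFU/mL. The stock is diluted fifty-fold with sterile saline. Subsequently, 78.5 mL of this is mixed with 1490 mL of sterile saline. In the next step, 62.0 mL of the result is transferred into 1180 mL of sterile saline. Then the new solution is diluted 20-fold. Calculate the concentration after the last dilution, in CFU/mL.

Overall dilution factor = 50 × 19.98 × 20.03 × 20 = 4.00 × 10⁵.
7.89 × 10⁷ CFU/mL / 4.00 × 10⁵ = 197 CFU/mL.

197 CFU/mL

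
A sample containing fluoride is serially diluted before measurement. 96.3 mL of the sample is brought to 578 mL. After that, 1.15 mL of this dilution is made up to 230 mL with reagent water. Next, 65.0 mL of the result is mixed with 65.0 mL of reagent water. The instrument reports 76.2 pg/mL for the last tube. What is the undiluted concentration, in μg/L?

Overall dilution factor = 6.002 × 200 × 2 = 2401.
Original = 76.2 pg/mL × 2401 = 1.83 × 10⁵ pg/mL = 183 μg/L.

183 μg/L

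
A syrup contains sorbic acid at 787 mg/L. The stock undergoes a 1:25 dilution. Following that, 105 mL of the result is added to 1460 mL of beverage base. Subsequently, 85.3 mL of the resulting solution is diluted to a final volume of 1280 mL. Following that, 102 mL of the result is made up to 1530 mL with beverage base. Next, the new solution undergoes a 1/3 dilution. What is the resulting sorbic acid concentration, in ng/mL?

Overall dilution factor = 25 × 14.90 × 15.01 × 15 × 3 = 2.52 × 10⁵.
787 mg/L / 2.52 × 10⁵ = 3.13 × 10⁻³ mg/L = 3.13 ng/mL.

3.13 ng/mL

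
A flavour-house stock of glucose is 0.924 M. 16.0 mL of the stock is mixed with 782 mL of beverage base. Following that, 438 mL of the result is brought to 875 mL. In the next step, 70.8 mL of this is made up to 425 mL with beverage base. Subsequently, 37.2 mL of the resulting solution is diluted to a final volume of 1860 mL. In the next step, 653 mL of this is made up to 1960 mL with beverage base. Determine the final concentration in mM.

Overall dilution factor = 49.88 × 1.998 × 6.003 × 50 × 3.002 = 8.98 × 10⁴.
0.924 M / 8.98 × 10⁴ = 1.03 × 10⁻⁵ M = 0.0103 mM.

0.0103 mM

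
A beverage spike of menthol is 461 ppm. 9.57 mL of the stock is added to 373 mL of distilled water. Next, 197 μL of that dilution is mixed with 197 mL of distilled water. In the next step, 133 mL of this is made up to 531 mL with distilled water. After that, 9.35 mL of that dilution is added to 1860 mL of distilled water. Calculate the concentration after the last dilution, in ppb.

Overall dilution factor = 39.98 × 1001 × 3.992 × 199.9 = 3.19 × 10⁷.
461 ppm / 3.19 × 10⁷ = 1.44 × 10⁻⁵ ppm = 0.0144 ppb.

0.0144 ppb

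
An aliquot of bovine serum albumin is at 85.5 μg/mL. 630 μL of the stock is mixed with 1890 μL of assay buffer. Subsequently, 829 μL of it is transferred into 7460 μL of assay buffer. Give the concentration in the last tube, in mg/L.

2.14 mg/L

Overall dilution factor = 4 × 9.999 = 40.0.
85.5 μg/mL / 40.0 = 2.14 μg/mL = 2.14 mg/L.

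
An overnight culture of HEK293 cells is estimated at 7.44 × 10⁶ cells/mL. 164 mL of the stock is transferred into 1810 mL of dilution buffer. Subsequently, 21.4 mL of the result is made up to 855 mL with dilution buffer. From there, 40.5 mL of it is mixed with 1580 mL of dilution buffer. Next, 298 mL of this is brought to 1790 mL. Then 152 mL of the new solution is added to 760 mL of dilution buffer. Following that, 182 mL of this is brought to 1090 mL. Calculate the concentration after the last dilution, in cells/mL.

Overall dilution factor = 12.04 × 39.95 × 40.01 × 6.007 × 6 × 5.989 = 4.15 × 10⁶.
7.44 × 10⁶ cells/mL / 4.15 × 10⁶ = 1.79 cells/mL.

1.79 cells/mL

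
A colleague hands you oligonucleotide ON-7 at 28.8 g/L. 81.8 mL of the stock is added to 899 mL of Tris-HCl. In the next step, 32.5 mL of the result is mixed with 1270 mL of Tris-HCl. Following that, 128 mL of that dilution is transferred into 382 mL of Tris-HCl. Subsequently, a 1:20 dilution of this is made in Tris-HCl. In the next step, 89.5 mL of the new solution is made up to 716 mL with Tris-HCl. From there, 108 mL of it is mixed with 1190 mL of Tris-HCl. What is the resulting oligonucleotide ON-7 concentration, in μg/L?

7.82 μg/L

Overall dilution factor = 11.99 × 40.08 × 3.984 × 20 × 8 × 12.02 = 3.68 × 10⁶.
28.8 g/L / 3.68 × 10⁶ = 7.82 × 10⁻⁶ g/L = 7.82 μg/L.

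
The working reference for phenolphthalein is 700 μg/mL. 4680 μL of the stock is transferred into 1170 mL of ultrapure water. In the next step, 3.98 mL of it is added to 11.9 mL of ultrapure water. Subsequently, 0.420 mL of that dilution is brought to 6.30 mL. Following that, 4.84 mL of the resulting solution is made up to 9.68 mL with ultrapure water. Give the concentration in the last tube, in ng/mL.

Overall dilution factor = 251 × 3.990 × 15 × 2 = 3.00 × 10⁴.
700 μg/mL / 3.00 × 10⁴ = 0.0233 μg/mL = 23.3 ng/mL.

23.3 ng/mL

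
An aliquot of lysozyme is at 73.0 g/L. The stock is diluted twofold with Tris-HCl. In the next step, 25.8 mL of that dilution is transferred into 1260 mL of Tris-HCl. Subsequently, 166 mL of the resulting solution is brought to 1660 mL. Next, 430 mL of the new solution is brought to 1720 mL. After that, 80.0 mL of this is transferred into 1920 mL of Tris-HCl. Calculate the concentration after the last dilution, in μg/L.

732 μg/L

Overall dilution factor = 2 × 49.84 × 10 × 4 × 25 = 9.97 × 10⁴.
73.0 g/L / 9.97 × 10⁴ = 7.32 × 10⁻⁴ g/L = 732 μg/L.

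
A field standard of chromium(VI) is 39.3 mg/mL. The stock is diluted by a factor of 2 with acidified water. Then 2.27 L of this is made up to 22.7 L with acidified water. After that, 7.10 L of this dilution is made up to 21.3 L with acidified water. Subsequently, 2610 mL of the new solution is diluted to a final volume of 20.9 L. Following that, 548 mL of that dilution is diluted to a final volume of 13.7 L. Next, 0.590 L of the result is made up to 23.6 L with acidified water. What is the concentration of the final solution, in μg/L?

Overall dilution factor = 2 × 10 × 3 × 8.008 × 25 × 40 = 4.80 × 10⁵.
39.3 mg/mL / 4.80 × 10⁵ = 8.18 × 10⁻⁵ mg/mL = 81.8 μg/L.

81.8 μg/L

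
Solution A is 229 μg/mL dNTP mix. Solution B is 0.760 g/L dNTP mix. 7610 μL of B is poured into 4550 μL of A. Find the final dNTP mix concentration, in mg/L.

C_B = 0.760 g/L = 760 μg/mL.
C_mix = (C_A·V_A + C_B·V_B)/(V_A + V_B) = (229×4550 + 760×7610) / 12160 = 561 μg/mL = 561 mg/L.

561 mg/L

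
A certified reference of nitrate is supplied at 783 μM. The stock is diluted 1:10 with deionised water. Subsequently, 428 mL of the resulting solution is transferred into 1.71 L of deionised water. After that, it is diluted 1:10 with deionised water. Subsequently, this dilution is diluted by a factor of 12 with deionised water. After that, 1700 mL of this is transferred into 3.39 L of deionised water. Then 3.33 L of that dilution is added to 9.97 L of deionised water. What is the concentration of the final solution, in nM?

10.9 nM

Overall dilution factor = 10 × 4.995 × 10 × 12 × 2.994 × 3.994 = 7.17 × 10⁴.
783 μM / 7.17 × 10⁴ = 0.0109 μM = 10.9 nM.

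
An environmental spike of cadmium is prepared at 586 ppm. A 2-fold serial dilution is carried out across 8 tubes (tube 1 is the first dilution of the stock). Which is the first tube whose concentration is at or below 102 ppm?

Tube n has concentration 586 ppm / 2ⁿ.
Need 2ⁿ ≥ 586 ppm / 102 ppm = 5.75, so n ≥ 2.52.
First such tube: n = 3.

tube 3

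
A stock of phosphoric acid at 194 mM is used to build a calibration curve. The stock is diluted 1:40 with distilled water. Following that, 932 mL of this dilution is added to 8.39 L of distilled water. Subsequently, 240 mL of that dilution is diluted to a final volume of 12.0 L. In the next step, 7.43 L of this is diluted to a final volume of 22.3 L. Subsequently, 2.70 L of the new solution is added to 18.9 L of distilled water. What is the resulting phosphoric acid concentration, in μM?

0.404 μM

Overall dilution factor = 40 × 10.00 × 50 × 3.001 × 8 = 4.80 × 10⁵.
194 mM / 4.80 × 10⁵ = 4.04 × 10⁻⁴ mM = 0.404 μM.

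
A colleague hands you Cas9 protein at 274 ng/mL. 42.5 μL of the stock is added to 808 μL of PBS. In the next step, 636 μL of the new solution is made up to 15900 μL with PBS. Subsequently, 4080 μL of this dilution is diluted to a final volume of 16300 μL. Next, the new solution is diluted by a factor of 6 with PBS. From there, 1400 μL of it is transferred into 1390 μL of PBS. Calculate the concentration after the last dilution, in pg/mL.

11.5 pg/mL

Overall dilution factor = 20.01 × 25 × 3.995 × 6 × 1.993 = 2.39 × 10⁴.
274 ng/mL / 2.39 × 10⁴ = 0.0115 ng/mL = 11.5 pg/mL.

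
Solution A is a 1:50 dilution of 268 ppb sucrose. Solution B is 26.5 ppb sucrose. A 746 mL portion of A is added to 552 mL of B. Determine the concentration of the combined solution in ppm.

C_A = 268 ppb / 50 = 5.36 ppb.
C_mix = (C_A·V_A + C_B·V_B)/(V_A + V_B) = (5.36×746 + 26.5×552) / 1298 = 14.4 ppb = 0.0144 ppm.

0.0144 ppm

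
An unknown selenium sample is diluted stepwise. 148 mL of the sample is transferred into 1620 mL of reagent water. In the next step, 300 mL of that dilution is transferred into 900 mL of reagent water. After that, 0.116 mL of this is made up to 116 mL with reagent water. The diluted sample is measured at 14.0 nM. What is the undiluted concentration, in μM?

Overall dilution factor = 11.95 × 4 × 1000 = 4.78 × 10⁴.
Original = 14.0 nM × 4.78 × 10⁴ = 6.69 × 10⁵ nM = 669 μM.

669 μM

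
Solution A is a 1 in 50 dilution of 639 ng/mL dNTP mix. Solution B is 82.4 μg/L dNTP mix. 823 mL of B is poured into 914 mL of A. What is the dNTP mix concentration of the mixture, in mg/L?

C_A = 639 ng/mL / 50 = 12.8 ng/mL.
C_B = 82.4 μg/L = 82.4 ng/mL.
C_mix = (C_A·V_A + C_B·V_B)/(V_A + V_B) = (12.8×914 + 82.4×823) / 1737 = 45.8 ng/mL = 0.0458 mg/L.

0.0458 mg/L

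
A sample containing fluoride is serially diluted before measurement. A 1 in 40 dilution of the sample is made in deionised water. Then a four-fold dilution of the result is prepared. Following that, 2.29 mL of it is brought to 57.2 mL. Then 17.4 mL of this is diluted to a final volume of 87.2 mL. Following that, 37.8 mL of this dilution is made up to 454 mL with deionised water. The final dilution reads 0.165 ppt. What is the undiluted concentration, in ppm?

0.0397 ppm

Overall dilution factor = 40 × 4 × 24.98 × 5.011 × 12.01 = 2.41 × 10⁵.
Original = 0.165 ppt × 2.41 × 10⁵ = 3.97 × 10⁴ ppt = 0.0397 ppm.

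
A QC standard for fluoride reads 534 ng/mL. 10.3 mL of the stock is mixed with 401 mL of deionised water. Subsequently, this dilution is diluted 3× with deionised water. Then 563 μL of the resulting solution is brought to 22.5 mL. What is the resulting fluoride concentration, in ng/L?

Overall dilution factor = 39.93 × 3 × 39.96 = 4788.
534 ng/mL / 4788 = 0.112 ng/mL = 112 ng/L.

112 ng/L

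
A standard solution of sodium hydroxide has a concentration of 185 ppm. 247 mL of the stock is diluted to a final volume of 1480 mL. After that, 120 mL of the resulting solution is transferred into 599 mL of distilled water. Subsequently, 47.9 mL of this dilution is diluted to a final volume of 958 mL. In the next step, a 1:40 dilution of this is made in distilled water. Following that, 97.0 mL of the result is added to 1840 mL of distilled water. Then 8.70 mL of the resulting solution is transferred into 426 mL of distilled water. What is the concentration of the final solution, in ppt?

6.46 ppt

Overall dilution factor = 5.992 × 5.992 × 20 × 40 × 19.97 × 49.97 = 2.87 × 10⁷.
185 ppm / 2.87 × 10⁷ = 6.46 × 10⁻⁶ ppm = 6.46 ppt.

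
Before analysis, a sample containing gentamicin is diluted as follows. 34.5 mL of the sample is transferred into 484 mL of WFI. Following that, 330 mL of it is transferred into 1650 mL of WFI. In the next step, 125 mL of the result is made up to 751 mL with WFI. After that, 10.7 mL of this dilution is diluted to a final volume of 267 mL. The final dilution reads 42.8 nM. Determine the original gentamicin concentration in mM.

0.579 mM

Overall dilution factor = 15.03 × 6 × 6.008 × 24.95 = 1.35 × 10⁴.
Original = 42.8 nM × 1.35 × 10⁴ = 5.79 × 10⁵ nM = 0.579 mM.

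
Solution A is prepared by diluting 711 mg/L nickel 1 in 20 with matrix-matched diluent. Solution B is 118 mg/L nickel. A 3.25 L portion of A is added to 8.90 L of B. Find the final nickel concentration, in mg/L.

95.9 mg/L

C_A = 711 mg/L / 20 = 35.5 mg/L.
C_mix = (C_A·V_A + C_B·V_B)/(V_A + V_B) = (35.5×3.25 + 118×8.90) / 12.15 = 95.9 mg/L.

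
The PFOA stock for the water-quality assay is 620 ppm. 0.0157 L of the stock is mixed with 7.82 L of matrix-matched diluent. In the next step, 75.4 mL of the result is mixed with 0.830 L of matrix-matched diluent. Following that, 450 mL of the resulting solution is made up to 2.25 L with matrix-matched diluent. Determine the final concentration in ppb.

20.7 ppb

Overall dilution factor = 499.1 × 12.01 × 5 = 3.00 × 10⁴.
620 ppm / 3.00 × 10⁴ = 0.0207 ppm = 20.7 ppb.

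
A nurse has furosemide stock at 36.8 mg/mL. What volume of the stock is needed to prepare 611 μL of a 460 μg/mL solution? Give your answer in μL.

460 μg/mL = 0.460 mg/mL.
V₁ = C₂V₂/C₁ = 0.460 × 611 / 36.8 = 7.64 μL.

7.64 μL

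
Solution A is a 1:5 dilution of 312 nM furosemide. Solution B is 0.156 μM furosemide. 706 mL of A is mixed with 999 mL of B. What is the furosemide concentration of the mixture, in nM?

C_A = 312 nM / 5 = 62.4 nM.
C_B = 0.156 μM = 156 nM.
C_mix = (C_A·V_A + C_B·V_B)/(V_A + V_B) = (62.4×706 + 156×999) / 1705 = 117 nM.

117 nM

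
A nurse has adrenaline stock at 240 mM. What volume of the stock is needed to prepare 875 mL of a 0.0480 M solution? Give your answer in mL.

175 mL

0.0480 M = 48.0 mM.
V₁ = C₂V₂/C₁ = 48.0 × 875 / 240 = 175 mL.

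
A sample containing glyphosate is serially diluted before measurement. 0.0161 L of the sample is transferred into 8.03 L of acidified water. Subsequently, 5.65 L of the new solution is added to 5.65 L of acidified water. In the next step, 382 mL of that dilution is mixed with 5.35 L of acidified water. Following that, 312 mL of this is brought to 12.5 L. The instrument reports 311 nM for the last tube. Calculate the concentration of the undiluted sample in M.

Overall dilution factor = 499.8 × 2 × 15.01 × 40.06 = 6.01 × 10⁵.
Original = 311 nM × 6.01 × 10⁵ = 1.87 × 10⁸ nM = 0.187 M.

0.187 M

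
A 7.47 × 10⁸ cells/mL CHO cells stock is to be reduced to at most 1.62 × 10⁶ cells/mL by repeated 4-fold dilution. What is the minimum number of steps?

5

Need 4ⁿ ≥ 461, so n ≥ log(461)/log(4) = 4.42.
Minimum whole steps: n = 5.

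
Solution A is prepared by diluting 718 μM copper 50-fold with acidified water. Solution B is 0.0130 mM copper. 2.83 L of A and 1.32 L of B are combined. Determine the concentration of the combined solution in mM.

C_A = 718 μM / 50 = 14.4 μM.
C_B = 0.0130 mM = 13.0 μM.
C_mix = (C_A·V_A + C_B·V_B)/(V_A + V_B) = (14.4×2.83 + 13.0×1.32) / 4.150 = 13.9 μM = 0.0139 mM.

0.0139 mM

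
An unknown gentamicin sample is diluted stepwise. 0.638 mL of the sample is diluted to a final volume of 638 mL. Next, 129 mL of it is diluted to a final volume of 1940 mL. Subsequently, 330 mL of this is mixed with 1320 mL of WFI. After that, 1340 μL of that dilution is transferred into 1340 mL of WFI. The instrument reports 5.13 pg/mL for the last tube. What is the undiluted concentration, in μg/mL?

Overall dilution factor = 1000 × 15.04 × 5 × 1001 = 7.53 × 10⁷.
Original = 5.13 pg/mL × 7.53 × 10⁷ = 3.86 × 10⁸ pg/mL = 386 μg/mL.

386 μg/mL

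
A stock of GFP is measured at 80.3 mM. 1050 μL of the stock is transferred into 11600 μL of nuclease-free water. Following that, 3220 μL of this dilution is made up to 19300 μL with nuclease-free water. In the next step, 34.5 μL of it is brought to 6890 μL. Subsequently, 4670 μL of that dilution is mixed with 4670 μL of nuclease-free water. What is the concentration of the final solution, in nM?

Overall dilution factor = 12.05 × 5.994 × 199.7 × 2 = 2.88 × 10⁴.
80.3 mM / 2.88 × 10⁴ = 2.78 × 10⁻³ mM = 2780 nM.

2780 nM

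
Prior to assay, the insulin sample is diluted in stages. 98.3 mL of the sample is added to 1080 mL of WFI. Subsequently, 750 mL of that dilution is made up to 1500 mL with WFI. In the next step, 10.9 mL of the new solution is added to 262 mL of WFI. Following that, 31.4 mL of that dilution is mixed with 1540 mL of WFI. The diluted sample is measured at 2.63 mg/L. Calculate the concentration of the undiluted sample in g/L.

79.0 g/L

Overall dilution factor = 11.99 × 2 × 25.04 × 50.04 = 3.00 × 10⁴.
Original = 2.63 mg/L × 3.00 × 10⁴ = 7.90 × 10⁴ mg/L = 79.0 g/L.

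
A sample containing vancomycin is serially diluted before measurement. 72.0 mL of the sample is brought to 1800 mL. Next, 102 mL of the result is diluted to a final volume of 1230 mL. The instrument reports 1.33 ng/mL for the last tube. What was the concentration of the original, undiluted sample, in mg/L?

0.401 mg/L

Overall dilution factor = 25 × 12.06 = 301.
Original = 1.33 ng/mL × 301 = 401 ng/mL = 0.401 mg/L.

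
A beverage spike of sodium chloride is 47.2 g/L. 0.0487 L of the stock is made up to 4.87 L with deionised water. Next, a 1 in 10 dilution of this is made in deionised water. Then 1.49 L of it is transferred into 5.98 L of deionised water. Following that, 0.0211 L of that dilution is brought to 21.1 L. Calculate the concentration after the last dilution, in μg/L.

9.41 μg/L

Overall dilution factor = 100 × 10 × 5.013 × 1000 = 5.01 × 10⁶.
47.2 g/L / 5.01 × 10⁶ = 9.41 × 10⁻⁶ g/L = 9.41 μg/L.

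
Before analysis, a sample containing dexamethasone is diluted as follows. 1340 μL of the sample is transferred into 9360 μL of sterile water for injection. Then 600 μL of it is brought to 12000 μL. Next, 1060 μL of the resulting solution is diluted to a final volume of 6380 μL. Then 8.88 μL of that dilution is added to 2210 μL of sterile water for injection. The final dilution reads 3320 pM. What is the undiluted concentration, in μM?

Overall dilution factor = 7.985 × 20 × 6.019 × 249.9 = 2.40 × 10⁵.
Original = 3320 pM × 2.40 × 10⁵ = 7.97 × 10⁸ pM = 797 μM.

797 μM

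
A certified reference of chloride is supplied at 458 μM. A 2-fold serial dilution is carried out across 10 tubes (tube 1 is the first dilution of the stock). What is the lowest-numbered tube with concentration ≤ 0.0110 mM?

tube 6

Tube n has concentration 458 μM / 2ⁿ.
Need 2ⁿ ≥ 458 μM / 0.0110 mM = 41.6, so n ≥ 5.38.
First such tube: n = 6.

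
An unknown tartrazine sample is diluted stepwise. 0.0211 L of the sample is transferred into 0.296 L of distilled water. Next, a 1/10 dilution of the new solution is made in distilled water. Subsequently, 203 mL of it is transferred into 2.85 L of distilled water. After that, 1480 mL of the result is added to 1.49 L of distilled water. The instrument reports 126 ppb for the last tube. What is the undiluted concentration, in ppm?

571 ppm

Overall dilution factor = 15.03 × 10 × 15.04 × 2.007 = 4536.
Original = 126 ppb × 4536 = 5.71 × 10⁵ ppb = 571 ppm.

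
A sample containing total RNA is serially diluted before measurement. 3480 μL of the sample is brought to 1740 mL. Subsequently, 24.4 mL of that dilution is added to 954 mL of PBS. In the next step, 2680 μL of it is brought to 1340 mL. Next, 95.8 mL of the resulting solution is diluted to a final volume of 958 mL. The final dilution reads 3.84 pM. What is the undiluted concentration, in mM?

Overall dilution factor = 500 × 40.10 × 500 × 10 = 1.00 × 10⁸.
Original = 3.84 pM × 1.00 × 10⁸ = 3.85 × 10⁸ pM = 0.385 mM.

0.385 mM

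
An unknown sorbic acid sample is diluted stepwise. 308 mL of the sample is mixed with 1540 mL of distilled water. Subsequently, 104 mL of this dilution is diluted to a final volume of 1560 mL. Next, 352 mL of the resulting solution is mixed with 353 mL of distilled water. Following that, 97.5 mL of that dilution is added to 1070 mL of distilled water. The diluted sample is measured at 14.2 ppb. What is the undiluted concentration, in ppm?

30.6 ppm

Overall dilution factor = 6 × 15 × 2.003 × 11.97 = 2158.
Original = 14.2 ppb × 2158 = 3.06 × 10⁴ ppb = 30.6 ppm.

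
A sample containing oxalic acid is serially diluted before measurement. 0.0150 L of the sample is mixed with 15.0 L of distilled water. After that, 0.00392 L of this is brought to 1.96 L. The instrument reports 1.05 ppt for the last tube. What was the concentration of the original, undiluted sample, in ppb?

Overall dilution factor = 1001 × 500 = 5.01 × 10⁵.
Original = 1.05 ppt × 5.01 × 10⁵ = 5.26 × 10⁵ ppt = 526 ppb.

526 ppb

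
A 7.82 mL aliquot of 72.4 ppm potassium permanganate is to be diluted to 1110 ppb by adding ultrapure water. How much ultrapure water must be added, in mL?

502 mL

1110 ppb = 1.11 ppm.
V₂ = C₁V₁/C₂ = 72.4 × 7.82 / 1.11 = 510 mL.
Diluent to add = V₂ − V₁ = 510 − 7.82 = 502 mL.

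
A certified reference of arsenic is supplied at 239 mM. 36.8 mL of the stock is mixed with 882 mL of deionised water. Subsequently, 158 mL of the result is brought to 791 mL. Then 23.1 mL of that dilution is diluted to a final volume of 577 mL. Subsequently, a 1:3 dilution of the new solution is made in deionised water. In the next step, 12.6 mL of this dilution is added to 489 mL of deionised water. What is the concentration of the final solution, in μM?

Overall dilution factor = 24.97 × 5.006 × 24.98 × 3 × 39.81 = 3.73 × 10⁵.
239 mM / 3.73 × 10⁵ = 6.41 × 10⁻⁴ mM = 0.641 μM.

0.641 μM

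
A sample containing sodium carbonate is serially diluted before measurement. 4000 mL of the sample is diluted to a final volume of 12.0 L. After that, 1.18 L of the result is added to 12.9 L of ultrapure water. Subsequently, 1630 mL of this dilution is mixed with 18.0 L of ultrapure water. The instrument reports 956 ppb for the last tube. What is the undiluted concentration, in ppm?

412 ppm

Overall dilution factor = 3 × 11.93 × 12.04 = 431.
Original = 956 ppb × 431 = 4.12 × 10⁵ ppb = 412 ppm.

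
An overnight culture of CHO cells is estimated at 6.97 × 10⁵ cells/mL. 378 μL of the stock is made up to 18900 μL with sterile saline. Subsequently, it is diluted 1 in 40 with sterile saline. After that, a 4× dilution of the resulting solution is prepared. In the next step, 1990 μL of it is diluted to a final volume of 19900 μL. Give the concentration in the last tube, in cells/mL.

Overall dilution factor = 50 × 40 × 4 × 10 = 8.00 × 10⁴.
6.97 × 10⁵ cells/mL / 8.00 × 10⁴ = 8.71 cells/mL.

8.71 cells/mL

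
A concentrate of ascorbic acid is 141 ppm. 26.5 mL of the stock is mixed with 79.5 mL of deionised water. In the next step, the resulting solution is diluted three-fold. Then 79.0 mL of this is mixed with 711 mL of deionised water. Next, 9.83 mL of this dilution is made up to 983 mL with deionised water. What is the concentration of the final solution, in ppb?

11.8 ppb

Overall dilution factor = 4 × 3 × 10 × 100 = 1.20 × 10⁴.
141 ppm / 1.20 × 10⁴ = 0.0118 ppm = 11.8 ppb.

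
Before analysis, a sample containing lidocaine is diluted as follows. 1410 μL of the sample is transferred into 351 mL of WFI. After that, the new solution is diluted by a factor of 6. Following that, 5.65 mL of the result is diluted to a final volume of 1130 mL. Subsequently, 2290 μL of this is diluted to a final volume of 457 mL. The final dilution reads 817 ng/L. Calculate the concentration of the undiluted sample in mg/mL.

48.9 mg/mL

Overall dilution factor = 249.9 × 6 × 200 × 199.6 = 5.99 × 10⁷.
Original = 817 ng/L × 5.99 × 10⁷ = 4.89 × 10¹⁰ ng/L = 48.9 mg/mL.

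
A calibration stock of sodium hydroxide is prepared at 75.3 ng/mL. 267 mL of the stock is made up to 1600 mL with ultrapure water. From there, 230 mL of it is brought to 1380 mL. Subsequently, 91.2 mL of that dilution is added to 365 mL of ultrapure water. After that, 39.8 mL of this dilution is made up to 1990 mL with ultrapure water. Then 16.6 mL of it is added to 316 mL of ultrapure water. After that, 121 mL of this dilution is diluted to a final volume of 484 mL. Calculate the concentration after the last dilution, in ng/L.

0.104 ng/L

Overall dilution factor = 5.993 × 6 × 5.002 × 50 × 20.04 × 4 = 7.21 × 10⁵.
75.3 ng/mL / 7.21 × 10⁵ = 1.04 × 10⁻⁴ ng/mL = 0.104 ng/L.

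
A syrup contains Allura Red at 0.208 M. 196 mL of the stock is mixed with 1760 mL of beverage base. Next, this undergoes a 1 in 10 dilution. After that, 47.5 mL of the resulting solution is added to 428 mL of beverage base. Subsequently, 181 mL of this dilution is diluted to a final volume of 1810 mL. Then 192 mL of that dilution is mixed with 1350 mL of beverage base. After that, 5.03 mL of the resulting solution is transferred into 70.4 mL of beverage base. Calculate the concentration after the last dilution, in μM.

0.173 μM

Overall dilution factor = 9.980 × 10 × 10.01 × 10 × 8.031 × 15.00 = 1.20 × 10⁶.
0.208 M / 1.20 × 10⁶ = 1.73 × 10⁻⁷ M = 0.173 μM.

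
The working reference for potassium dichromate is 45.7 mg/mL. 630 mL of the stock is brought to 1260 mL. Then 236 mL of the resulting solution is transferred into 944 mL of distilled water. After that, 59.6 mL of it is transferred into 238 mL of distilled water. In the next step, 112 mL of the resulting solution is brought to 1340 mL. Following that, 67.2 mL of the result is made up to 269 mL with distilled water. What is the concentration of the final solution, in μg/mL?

Overall dilution factor = 2 × 5 × 4.993 × 11.96 × 4.003 = 2391.
45.7 mg/mL / 2391 = 0.0191 mg/mL = 19.1 μg/mL.

19.1 μg/mL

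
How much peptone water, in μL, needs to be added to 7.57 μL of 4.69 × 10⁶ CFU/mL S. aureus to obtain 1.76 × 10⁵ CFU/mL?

V₂ = C₁V₁/C₂ = 4.69 × 10⁶ × 7.57 / 1.76 × 10⁵ = 202 μL.
Diluent to add = V₂ − V₁ = 202 − 7.57 = 194 μL.

194 μL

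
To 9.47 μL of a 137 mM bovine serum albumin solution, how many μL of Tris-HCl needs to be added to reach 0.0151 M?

0.0151 M = 15.1 mM.
V₂ = C₁V₁/C₂ = 137 × 9.47 / 15.1 = 85.9 μL.
Diluent to add = V₂ − V₁ = 85.9 − 9.47 = 76.4 μL.

76.4 μL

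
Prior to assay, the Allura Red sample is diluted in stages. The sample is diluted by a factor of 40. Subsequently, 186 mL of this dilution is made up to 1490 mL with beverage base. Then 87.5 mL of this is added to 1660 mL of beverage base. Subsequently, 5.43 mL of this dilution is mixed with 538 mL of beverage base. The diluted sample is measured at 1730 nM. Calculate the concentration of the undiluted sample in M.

1.11 M

Overall dilution factor = 40 × 8.011 × 19.97 × 100.1 = 6.40 × 10⁵.
Original = 1730 nM × 6.40 × 10⁵ = 1.11 × 10⁹ nM = 1.11 M.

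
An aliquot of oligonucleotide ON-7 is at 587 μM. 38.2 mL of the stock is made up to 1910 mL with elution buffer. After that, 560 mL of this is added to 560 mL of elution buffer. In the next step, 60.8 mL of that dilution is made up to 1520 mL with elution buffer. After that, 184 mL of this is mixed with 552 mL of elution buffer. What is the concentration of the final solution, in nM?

58.7 nM

Overall dilution factor = 50 × 2 × 25 × 4 = 1.00 × 10⁴.
587 μM / 1.00 × 10⁴ = 0.0587 μM = 58.7 nM.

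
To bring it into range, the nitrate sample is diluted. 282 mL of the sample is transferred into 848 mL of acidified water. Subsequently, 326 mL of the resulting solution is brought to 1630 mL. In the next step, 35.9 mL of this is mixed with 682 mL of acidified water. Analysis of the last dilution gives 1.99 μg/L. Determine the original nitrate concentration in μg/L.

797 μg/L

Overall dilution factor = 4.007 × 5 × 20.00 = 401.
Original = 1.99 μg/L × 401 = 797 μg/L.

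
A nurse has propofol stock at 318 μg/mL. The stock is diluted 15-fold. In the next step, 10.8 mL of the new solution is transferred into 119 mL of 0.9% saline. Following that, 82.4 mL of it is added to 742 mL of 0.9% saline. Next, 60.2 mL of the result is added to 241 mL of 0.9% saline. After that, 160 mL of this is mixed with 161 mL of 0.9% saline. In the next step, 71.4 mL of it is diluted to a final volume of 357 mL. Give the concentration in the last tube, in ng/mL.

Overall dilution factor = 15 × 12.02 × 10.00 × 5.003 × 2.006 × 5 = 9.05 × 10⁴.
318 μg/mL / 9.05 × 10⁴ = 3.51 × 10⁻³ μg/mL = 3.51 ng/mL.

3.51 ng/mL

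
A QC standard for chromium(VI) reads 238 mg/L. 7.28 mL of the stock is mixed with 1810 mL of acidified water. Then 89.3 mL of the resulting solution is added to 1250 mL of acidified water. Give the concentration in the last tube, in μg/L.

63.6 μg/L

Overall dilution factor = 249.6 × 15.00 = 3744.
238 mg/L / 3744 = 0.0636 mg/L = 63.6 μg/L.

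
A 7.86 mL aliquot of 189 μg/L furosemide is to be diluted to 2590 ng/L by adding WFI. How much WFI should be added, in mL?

566 mL

2590 ng/L = 2.59 μg/L.
V₂ = C₁V₁/C₂ = 189 × 7.86 / 2.59 = 574 mL.
Diluent to add = V₂ − V₁ = 574 − 7.86 = 566 mL.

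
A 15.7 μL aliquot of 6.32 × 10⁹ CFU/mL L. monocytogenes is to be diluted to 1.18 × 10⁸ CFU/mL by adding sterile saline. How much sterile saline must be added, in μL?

825 μL

V₂ = C₁V₁/C₂ = 6.32 × 10⁹ × 15.7 / 1.18 × 10⁸ = 841 μL.
Diluent to add = V₂ − V₁ = 841 − 15.7 = 825 μL.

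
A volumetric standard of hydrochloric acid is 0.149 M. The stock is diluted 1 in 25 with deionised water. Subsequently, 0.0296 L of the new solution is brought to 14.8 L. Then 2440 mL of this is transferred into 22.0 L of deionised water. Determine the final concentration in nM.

Overall dilution factor = 25 × 500 × 10.02 = 1.25 × 10⁵.
0.149 M / 1.25 × 10⁵ = 1.19 × 10⁻⁶ M = 1190 nM.

1190 nM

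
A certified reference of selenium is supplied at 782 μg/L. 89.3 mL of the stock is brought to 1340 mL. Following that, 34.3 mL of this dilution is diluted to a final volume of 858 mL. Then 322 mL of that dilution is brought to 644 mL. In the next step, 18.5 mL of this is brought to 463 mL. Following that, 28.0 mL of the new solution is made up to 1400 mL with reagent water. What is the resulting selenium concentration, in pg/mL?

Overall dilution factor = 15.01 × 25.01 × 2 × 25.03 × 50 = 9.39 × 10⁵.
782 μg/L / 9.39 × 10⁵ = 8.32 × 10⁻⁴ μg/L = 0.832 pg/mL.

0.832 pg/mL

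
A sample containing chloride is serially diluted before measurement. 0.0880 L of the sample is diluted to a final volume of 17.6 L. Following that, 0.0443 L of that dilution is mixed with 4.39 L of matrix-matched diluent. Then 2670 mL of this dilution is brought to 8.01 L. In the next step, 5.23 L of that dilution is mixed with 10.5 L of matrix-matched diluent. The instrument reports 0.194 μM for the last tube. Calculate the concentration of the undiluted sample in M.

Overall dilution factor = 200 × 100.1 × 3 × 3.008 = 1.81 × 10⁵.
Original = 0.194 μM × 1.81 × 10⁵ = 3.50 × 10⁴ μM = 0.0350 M.

0.0350 M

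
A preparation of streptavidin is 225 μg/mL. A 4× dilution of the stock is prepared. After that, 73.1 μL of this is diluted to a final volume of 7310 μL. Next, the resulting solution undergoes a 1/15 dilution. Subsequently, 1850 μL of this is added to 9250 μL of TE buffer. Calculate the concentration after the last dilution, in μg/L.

Overall dilution factor = 4 × 100 × 15 × 6 = 3.60 × 10⁴.
225 μg/mL / 3.60 × 10⁴ = 6.25 × 10⁻³ μg/mL = 6.25 μg/L.

6.25 μg/L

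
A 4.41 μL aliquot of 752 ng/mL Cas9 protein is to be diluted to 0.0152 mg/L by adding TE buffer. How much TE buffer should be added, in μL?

0.0152 mg/L = 15.2 ng/mL.
V₂ = C₁V₁/C₂ = 752 × 4.41 / 15.2 = 218 μL.
Diluent to add = V₂ − V₁ = 218 − 4.41 = 214 μL.

214 μL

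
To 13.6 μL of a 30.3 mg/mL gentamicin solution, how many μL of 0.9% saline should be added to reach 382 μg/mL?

1070 μL

382 μg/mL = 0.382 mg/mL.
V₂ = C₁V₁/C₂ = 30.3 × 13.6 / 0.382 = 1079 μL.
Diluent to add = V₂ − V₁ = 1079 − 13.6 = 1070 μL.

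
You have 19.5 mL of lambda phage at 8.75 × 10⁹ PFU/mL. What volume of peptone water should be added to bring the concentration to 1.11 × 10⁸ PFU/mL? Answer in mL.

1520 mL

V₂ = C₁V₁/C₂ = 8.75 × 10⁹ × 19.5 / 1.11 × 10⁸ = 1537 mL.
Diluent to add = V₂ − V₁ = 1537 − 19.5 = 1520 mL.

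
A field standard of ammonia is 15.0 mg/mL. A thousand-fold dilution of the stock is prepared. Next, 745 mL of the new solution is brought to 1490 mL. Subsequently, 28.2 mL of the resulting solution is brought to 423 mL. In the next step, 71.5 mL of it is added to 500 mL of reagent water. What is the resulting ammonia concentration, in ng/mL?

62.6 ng/mL

Overall dilution factor = 1000 × 2 × 15 × 7.993 = 2.40 × 10⁵.
15.0 mg/mL / 2.40 × 10⁵ = 6.26 × 10⁻⁵ mg/mL = 62.6 ng/mL.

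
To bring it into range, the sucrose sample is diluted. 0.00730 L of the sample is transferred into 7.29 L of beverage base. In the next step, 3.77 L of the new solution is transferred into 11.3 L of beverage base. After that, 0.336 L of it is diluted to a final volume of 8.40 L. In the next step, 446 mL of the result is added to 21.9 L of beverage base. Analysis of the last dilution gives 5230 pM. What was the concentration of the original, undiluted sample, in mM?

Overall dilution factor = 999.6 × 3.997 × 25 × 50.10 = 5.01 × 10⁶.
Original = 5230 pM × 5.01 × 10⁶ = 2.62 × 10¹⁰ pM = 26.2 mM.

26.2 mM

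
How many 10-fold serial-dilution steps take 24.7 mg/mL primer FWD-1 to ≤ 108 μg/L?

6

Need 10ⁿ ≥ 2.29 × 10⁵, so n ≥ log(2.29 × 10⁵)/log(10) = 5.36.
Minimum whole steps: n = 6.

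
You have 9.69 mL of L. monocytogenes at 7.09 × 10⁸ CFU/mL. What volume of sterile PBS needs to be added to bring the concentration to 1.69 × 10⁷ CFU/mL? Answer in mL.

V₂ = C₁V₁/C₂ = 7.09 × 10⁸ × 9.69 / 1.69 × 10⁷ = 407 mL.
Diluent to add = V₂ − V₁ = 407 − 9.69 = 397 mL.

397 mL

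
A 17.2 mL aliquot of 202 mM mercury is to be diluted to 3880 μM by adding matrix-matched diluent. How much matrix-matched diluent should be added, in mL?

878 mL

3880 μM = 3.88 mM.
V₂ = C₁V₁/C₂ = 202 × 17.2 / 3.88 = 895 mL.
Diluent to add = V₂ − V₁ = 895 − 17.2 = 878 mL.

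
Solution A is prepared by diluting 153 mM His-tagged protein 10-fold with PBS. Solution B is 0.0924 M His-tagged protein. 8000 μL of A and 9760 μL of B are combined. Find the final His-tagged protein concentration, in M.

0.0577 M

C_A = 153 mM / 10 = 15.3 mM.
C_B = 0.0924 M = 92.4 mM.
C_mix = (C_A·V_A + C_B·V_B)/(V_A + V_B) = (15.3×8000 + 92.4×9760) / 17760 = 57.7 mM = 0.0577 M.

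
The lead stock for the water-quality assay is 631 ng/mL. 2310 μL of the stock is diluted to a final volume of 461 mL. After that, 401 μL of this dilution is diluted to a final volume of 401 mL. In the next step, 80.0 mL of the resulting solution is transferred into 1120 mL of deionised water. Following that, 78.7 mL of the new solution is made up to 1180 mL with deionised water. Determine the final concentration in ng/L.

0.0141 ng/L

Overall dilution factor = 199.6 × 1000 × 15 × 14.99 = 4.49 × 10⁷.
631 ng/mL / 4.49 × 10⁷ = 1.41 × 10⁻⁵ ng/mL = 0.0141 ng/L.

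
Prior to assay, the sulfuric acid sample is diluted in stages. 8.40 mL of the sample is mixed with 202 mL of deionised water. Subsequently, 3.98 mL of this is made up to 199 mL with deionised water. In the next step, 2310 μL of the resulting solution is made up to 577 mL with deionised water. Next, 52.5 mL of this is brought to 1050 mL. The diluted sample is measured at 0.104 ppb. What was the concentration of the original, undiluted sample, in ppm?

651 ppm

Overall dilution factor = 25.05 × 50 × 249.8 × 20 = 6.26 × 10⁶.
Original = 0.104 ppb × 6.26 × 10⁶ = 6.51 × 10⁵ ppb = 651 ppm.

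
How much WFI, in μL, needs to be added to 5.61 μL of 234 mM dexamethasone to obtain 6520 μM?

6520 μM = 6.52 mM.
V₂ = C₁V₁/C₂ = 234 × 5.61 / 6.52 = 201 μL.
Diluent to add = V₂ − V₁ = 201 − 5.61 = 196 μL.

196 μL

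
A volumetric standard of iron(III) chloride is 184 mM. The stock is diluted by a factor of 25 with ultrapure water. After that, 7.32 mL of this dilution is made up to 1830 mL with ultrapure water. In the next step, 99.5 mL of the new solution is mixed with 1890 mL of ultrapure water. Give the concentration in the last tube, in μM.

1.47 μM

Overall dilution factor = 25 × 250 × 19.99 = 1.25 × 10⁵.
184 mM / 1.25 × 10⁵ = 1.47 × 10⁻³ mM = 1.47 μM.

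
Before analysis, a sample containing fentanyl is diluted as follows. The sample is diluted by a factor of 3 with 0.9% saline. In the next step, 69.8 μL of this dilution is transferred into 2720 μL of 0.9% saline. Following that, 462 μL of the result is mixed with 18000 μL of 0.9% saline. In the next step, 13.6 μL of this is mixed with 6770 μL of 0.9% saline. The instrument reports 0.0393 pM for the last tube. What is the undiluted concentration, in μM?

0.0939 μM

Overall dilution factor = 3 × 39.97 × 39.96 × 498.8 = 2.39 × 10⁶.
Original = 0.0393 pM × 2.39 × 10⁶ = 9.39 × 10⁴ pM = 0.0939 μM.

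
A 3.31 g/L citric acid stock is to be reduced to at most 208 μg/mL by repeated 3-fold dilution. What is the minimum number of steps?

Need 3ⁿ ≥ 15.9, so n ≥ log(15.9)/log(3) = 2.52.
Minimum whole steps: n = 3.

3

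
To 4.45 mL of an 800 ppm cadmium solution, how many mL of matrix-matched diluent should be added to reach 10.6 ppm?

331 mL

V₂ = C₁V₁/C₂ = 800 × 4.45 / 10.6 = 336 mL.
Diluent to add = V₂ − V₁ = 336 − 4.45 = 331 mL.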